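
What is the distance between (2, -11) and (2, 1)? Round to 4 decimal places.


d = sqrt((2-2)^2 + (1--11)^2) = 12

12


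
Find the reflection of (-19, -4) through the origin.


Reflection through origin: (x, y) -> (-x, -y)
(-19, -4) -> (19, 4)

(19, 4)


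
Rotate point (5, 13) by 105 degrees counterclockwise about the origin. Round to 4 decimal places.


x' = 5*cos(105) - 13*sin(105) = -13.8511
y' = 5*sin(105) + 13*cos(105) = 1.465

(-13.8511, 1.465)


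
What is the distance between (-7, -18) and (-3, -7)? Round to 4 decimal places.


d = sqrt((-3--7)^2 + (-7--18)^2) = 11.7047

11.7047


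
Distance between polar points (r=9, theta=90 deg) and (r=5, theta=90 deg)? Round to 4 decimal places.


d = sqrt(r1^2 + r2^2 - 2*r1*r2*cos(t2-t1))
d = sqrt(9^2 + 5^2 - 2*9*5*cos(90-90)) = 4

4


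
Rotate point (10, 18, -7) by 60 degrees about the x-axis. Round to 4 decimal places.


x' = 10
y' = 18*cos(60) - -7*sin(60) = 15.0622
z' = 18*sin(60) + -7*cos(60) = 12.0885

(10, 15.0622, 12.0885)


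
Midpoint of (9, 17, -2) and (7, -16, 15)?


Midpoint = ((9+7)/2, (17+-16)/2, (-2+15)/2) = (8, 0.5, 6.5)

(8, 0.5, 6.5)


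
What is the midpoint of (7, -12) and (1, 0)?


Midpoint = ((7+1)/2, (-12+0)/2) = (4, -6)

(4, -6)


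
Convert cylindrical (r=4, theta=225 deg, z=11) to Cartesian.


x = 4 * cos(225) = -2.8284
y = 4 * sin(225) = -2.8284
z = 11

(-2.8284, -2.8284, 11)


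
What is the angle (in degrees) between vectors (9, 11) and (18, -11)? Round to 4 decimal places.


dot = 9*18 + 11*-11 = 41
|u| = 14.2127, |v| = 21.095
cos(angle) = 0.1368
angle = 82.1402 degrees

82.1402 degrees


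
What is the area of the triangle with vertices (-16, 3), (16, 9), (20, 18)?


Area = |x1(y2-y3) + x2(y3-y1) + x3(y1-y2)| / 2
= |-16*(9-18) + 16*(18-3) + 20*(3-9)| / 2
= 132

132


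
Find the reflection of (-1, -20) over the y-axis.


Reflection across y-axis: (x, y) -> (-x, y)
(-1, -20) -> (1, -20)

(1, -20)


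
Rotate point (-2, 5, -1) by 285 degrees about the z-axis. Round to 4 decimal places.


x' = -2*cos(285) - 5*sin(285) = 4.312
y' = -2*sin(285) + 5*cos(285) = 3.2259
z' = -1

(4.312, 3.2259, -1)


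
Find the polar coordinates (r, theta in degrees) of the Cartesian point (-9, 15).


r = sqrt((-9)^2 + 15^2) = 17.4929
theta = atan2(15, -9) = 120.9638 degrees

r = 17.4929, theta = 120.9638 degrees


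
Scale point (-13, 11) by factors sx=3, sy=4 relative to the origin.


Scaling: (x*sx, y*sy) = (-13*3, 11*4) = (-39, 44)

(-39, 44)


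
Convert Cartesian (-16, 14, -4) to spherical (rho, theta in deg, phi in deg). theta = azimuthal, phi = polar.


rho = sqrt((-16)^2 + 14^2 + (-4)^2) = 21.6333
theta = atan2(14, -16) = 138.8141 deg
phi = acos(-4/21.6333) = 100.6553 deg

rho = 21.6333, theta = 138.8141 deg, phi = 100.6553 deg


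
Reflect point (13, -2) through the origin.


Reflection through origin: (x, y) -> (-x, -y)
(13, -2) -> (-13, 2)

(-13, 2)


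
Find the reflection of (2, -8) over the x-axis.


Reflection across x-axis: (x, y) -> (x, -y)
(2, -8) -> (2, 8)

(2, 8)


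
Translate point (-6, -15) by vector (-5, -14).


Translation: (x+dx, y+dy) = (-6+-5, -15+-14) = (-11, -29)

(-11, -29)


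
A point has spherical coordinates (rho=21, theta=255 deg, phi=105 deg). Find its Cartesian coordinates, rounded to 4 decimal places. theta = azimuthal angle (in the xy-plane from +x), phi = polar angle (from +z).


x = 21 * sin(105) * cos(255) = -5.25
y = 21 * sin(105) * sin(255) = -19.5933
z = 21 * cos(105) = -5.4352

(-5.25, -19.5933, -5.4352)


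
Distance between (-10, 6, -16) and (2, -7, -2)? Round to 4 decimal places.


d = sqrt((2--10)^2 + (-7-6)^2 + (-2--16)^2) = 22.561

22.561


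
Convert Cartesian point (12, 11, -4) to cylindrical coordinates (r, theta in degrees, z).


r = sqrt(12^2 + 11^2) = 16.2788
theta = atan2(11, 12) = 42.5104 deg
z = -4

r = 16.2788, theta = 42.5104 deg, z = -4


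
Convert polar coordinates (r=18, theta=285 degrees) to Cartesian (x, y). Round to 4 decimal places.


x = 18 * cos(285) = 4.6587
y = 18 * sin(285) = -17.3867

(4.6587, -17.3867)


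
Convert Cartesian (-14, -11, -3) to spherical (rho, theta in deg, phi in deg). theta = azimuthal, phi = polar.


rho = sqrt((-14)^2 + (-11)^2 + (-3)^2) = 18.0555
theta = atan2(-11, -14) = 218.1572 deg
phi = acos(-3/18.0555) = 99.5643 deg

rho = 18.0555, theta = 218.1572 deg, phi = 99.5643 deg


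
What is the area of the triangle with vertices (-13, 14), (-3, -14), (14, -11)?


Area = |x1(y2-y3) + x2(y3-y1) + x3(y1-y2)| / 2
= |-13*(-14--11) + -3*(-11-14) + 14*(14--14)| / 2
= 253

253


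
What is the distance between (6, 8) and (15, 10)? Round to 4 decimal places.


d = sqrt((15-6)^2 + (10-8)^2) = 9.2195

9.2195


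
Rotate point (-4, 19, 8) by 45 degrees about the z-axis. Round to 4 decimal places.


x' = -4*cos(45) - 19*sin(45) = -16.2635
y' = -4*sin(45) + 19*cos(45) = 10.6066
z' = 8

(-16.2635, 10.6066, 8)


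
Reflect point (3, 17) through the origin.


Reflection through origin: (x, y) -> (-x, -y)
(3, 17) -> (-3, -17)

(-3, -17)


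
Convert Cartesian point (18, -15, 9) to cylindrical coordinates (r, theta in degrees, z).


r = sqrt(18^2 + (-15)^2) = 23.4307
theta = atan2(-15, 18) = 320.1944 deg
z = 9

r = 23.4307, theta = 320.1944 deg, z = 9


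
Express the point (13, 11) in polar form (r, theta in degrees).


r = sqrt(13^2 + 11^2) = 17.0294
theta = atan2(11, 13) = 40.2364 degrees

r = 17.0294, theta = 40.2364 degrees


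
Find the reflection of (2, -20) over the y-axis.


Reflection across y-axis: (x, y) -> (-x, y)
(2, -20) -> (-2, -20)

(-2, -20)


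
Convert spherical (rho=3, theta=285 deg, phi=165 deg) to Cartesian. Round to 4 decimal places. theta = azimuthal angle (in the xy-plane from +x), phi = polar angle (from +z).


x = 3 * sin(165) * cos(285) = 0.201
y = 3 * sin(165) * sin(285) = -0.75
z = 3 * cos(165) = -2.8978

(0.201, -0.75, -2.8978)


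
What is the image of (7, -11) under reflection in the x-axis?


Reflection across x-axis: (x, y) -> (x, -y)
(7, -11) -> (7, 11)

(7, 11)


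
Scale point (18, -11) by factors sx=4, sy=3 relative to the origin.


Scaling: (x*sx, y*sy) = (18*4, -11*3) = (72, -33)

(72, -33)


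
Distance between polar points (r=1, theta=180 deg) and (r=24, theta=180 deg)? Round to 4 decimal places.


d = sqrt(r1^2 + r2^2 - 2*r1*r2*cos(t2-t1))
d = sqrt(1^2 + 24^2 - 2*1*24*cos(180-180)) = 23

23


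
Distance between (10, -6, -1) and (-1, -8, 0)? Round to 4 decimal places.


d = sqrt((-1-10)^2 + (-8--6)^2 + (0--1)^2) = 11.225

11.225


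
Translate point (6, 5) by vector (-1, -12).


Translation: (x+dx, y+dy) = (6+-1, 5+-12) = (5, -7)

(5, -7)


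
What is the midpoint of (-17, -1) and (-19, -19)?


Midpoint = ((-17+-19)/2, (-1+-19)/2) = (-18, -10)

(-18, -10)


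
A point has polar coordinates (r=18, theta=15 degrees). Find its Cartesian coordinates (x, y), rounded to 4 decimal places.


x = 18 * cos(15) = 17.3867
y = 18 * sin(15) = 4.6587

(17.3867, 4.6587)


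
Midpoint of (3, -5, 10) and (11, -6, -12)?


Midpoint = ((3+11)/2, (-5+-6)/2, (10+-12)/2) = (7, -5.5, -1)

(7, -5.5, -1)


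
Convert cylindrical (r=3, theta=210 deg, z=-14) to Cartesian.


x = 3 * cos(210) = -2.5981
y = 3 * sin(210) = -1.5
z = -14

(-2.5981, -1.5, -14)


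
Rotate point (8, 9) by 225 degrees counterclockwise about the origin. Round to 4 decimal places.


x' = 8*cos(225) - 9*sin(225) = 0.7071
y' = 8*sin(225) + 9*cos(225) = -12.0208

(0.7071, -12.0208)


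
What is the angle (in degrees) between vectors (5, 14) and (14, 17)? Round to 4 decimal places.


dot = 5*14 + 14*17 = 308
|u| = 14.8661, |v| = 22.0227
cos(angle) = 0.9408
angle = 19.8186 degrees

19.8186 degrees


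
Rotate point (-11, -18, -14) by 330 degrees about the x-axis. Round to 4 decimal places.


x' = -11
y' = -18*cos(330) - -14*sin(330) = -22.5885
z' = -18*sin(330) + -14*cos(330) = -3.1244

(-11, -22.5885, -3.1244)


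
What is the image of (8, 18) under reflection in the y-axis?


Reflection across y-axis: (x, y) -> (-x, y)
(8, 18) -> (-8, 18)

(-8, 18)


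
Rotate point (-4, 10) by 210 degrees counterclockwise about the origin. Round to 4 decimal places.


x' = -4*cos(210) - 10*sin(210) = 8.4641
y' = -4*sin(210) + 10*cos(210) = -6.6603

(8.4641, -6.6603)


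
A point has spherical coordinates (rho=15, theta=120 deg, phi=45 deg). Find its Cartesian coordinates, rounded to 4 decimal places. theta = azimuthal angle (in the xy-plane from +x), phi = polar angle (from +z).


x = 15 * sin(45) * cos(120) = -5.3033
y = 15 * sin(45) * sin(120) = 9.1856
z = 15 * cos(45) = 10.6066

(-5.3033, 9.1856, 10.6066)


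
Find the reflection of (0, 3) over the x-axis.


Reflection across x-axis: (x, y) -> (x, -y)
(0, 3) -> (0, -3)

(0, -3)


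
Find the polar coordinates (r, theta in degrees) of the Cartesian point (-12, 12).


r = sqrt((-12)^2 + 12^2) = 16.9706
theta = atan2(12, -12) = 135 degrees

r = 16.9706, theta = 135 degrees


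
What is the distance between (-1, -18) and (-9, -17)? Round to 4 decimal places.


d = sqrt((-9--1)^2 + (-17--18)^2) = 8.0623

8.0623


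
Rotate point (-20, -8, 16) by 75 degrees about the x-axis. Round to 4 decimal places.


x' = -20
y' = -8*cos(75) - 16*sin(75) = -17.5254
z' = -8*sin(75) + 16*cos(75) = -3.5863

(-20, -17.5254, -3.5863)


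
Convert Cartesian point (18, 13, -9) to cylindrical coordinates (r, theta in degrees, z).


r = sqrt(18^2 + 13^2) = 22.2036
theta = atan2(13, 18) = 35.8377 deg
z = -9

r = 22.2036, theta = 35.8377 deg, z = -9


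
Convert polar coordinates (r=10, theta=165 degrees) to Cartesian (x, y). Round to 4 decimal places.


x = 10 * cos(165) = -9.6593
y = 10 * sin(165) = 2.5882

(-9.6593, 2.5882)


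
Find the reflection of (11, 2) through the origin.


Reflection through origin: (x, y) -> (-x, -y)
(11, 2) -> (-11, -2)

(-11, -2)


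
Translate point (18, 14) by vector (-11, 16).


Translation: (x+dx, y+dy) = (18+-11, 14+16) = (7, 30)

(7, 30)


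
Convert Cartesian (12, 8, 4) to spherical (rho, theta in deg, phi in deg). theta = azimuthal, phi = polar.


rho = sqrt(12^2 + 8^2 + 4^2) = 14.9666
theta = atan2(8, 12) = 33.6901 deg
phi = acos(4/14.9666) = 74.4986 deg

rho = 14.9666, theta = 33.6901 deg, phi = 74.4986 deg


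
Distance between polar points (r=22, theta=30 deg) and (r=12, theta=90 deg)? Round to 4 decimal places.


d = sqrt(r1^2 + r2^2 - 2*r1*r2*cos(t2-t1))
d = sqrt(22^2 + 12^2 - 2*22*12*cos(90-30)) = 19.0788

19.0788


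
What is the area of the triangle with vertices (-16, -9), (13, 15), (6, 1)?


Area = |x1(y2-y3) + x2(y3-y1) + x3(y1-y2)| / 2
= |-16*(15-1) + 13*(1--9) + 6*(-9-15)| / 2
= 119

119


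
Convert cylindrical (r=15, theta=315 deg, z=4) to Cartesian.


x = 15 * cos(315) = 10.6066
y = 15 * sin(315) = -10.6066
z = 4

(10.6066, -10.6066, 4)


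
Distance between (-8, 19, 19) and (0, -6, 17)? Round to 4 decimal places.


d = sqrt((0--8)^2 + (-6-19)^2 + (17-19)^2) = 26.3249

26.3249


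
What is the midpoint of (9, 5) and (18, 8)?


Midpoint = ((9+18)/2, (5+8)/2) = (13.5, 6.5)

(13.5, 6.5)


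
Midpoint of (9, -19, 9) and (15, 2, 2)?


Midpoint = ((9+15)/2, (-19+2)/2, (9+2)/2) = (12, -8.5, 5.5)

(12, -8.5, 5.5)


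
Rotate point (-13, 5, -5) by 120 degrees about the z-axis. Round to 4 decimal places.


x' = -13*cos(120) - 5*sin(120) = 2.1699
y' = -13*sin(120) + 5*cos(120) = -13.7583
z' = -5

(2.1699, -13.7583, -5)


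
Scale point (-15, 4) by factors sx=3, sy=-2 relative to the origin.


Scaling: (x*sx, y*sy) = (-15*3, 4*-2) = (-45, -8)

(-45, -8)


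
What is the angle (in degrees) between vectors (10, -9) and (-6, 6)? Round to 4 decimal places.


dot = 10*-6 + -9*6 = -114
|u| = 13.4536, |v| = 8.4853
cos(angle) = -0.9986
angle = 176.9872 degrees

176.9872 degrees


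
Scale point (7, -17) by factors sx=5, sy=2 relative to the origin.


Scaling: (x*sx, y*sy) = (7*5, -17*2) = (35, -34)

(35, -34)


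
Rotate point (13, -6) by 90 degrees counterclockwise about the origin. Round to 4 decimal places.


x' = 13*cos(90) - -6*sin(90) = 6
y' = 13*sin(90) + -6*cos(90) = 13

(6, 13)


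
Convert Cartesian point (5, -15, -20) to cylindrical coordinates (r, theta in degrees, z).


r = sqrt(5^2 + (-15)^2) = 15.8114
theta = atan2(-15, 5) = 288.4349 deg
z = -20

r = 15.8114, theta = 288.4349 deg, z = -20


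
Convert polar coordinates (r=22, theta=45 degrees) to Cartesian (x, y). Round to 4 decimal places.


x = 22 * cos(45) = 15.5563
y = 22 * sin(45) = 15.5563

(15.5563, 15.5563)


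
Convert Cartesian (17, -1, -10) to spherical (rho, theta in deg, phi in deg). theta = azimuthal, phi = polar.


rho = sqrt(17^2 + (-1)^2 + (-10)^2) = 19.7484
theta = atan2(-1, 17) = 356.6335 deg
phi = acos(-10/19.7484) = 120.4223 deg

rho = 19.7484, theta = 356.6335 deg, phi = 120.4223 deg


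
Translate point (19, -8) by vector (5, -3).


Translation: (x+dx, y+dy) = (19+5, -8+-3) = (24, -11)

(24, -11)


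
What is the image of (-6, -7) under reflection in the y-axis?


Reflection across y-axis: (x, y) -> (-x, y)
(-6, -7) -> (6, -7)

(6, -7)


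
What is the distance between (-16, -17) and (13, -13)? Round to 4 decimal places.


d = sqrt((13--16)^2 + (-13--17)^2) = 29.2746

29.2746


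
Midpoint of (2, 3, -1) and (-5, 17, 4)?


Midpoint = ((2+-5)/2, (3+17)/2, (-1+4)/2) = (-1.5, 10, 1.5)

(-1.5, 10, 1.5)


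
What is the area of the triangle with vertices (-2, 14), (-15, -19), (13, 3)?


Area = |x1(y2-y3) + x2(y3-y1) + x3(y1-y2)| / 2
= |-2*(-19-3) + -15*(3-14) + 13*(14--19)| / 2
= 319

319


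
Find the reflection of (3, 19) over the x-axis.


Reflection across x-axis: (x, y) -> (x, -y)
(3, 19) -> (3, -19)

(3, -19)


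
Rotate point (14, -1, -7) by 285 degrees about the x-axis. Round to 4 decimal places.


x' = 14
y' = -1*cos(285) - -7*sin(285) = -7.0203
z' = -1*sin(285) + -7*cos(285) = -0.8458

(14, -7.0203, -0.8458)


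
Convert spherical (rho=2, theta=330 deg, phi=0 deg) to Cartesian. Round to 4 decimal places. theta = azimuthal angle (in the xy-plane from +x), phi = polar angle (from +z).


x = 2 * sin(0) * cos(330) = 0
y = 2 * sin(0) * sin(330) = 0
z = 2 * cos(0) = 2

(0, 0, 2)


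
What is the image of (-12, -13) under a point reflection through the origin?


Reflection through origin: (x, y) -> (-x, -y)
(-12, -13) -> (12, 13)

(12, 13)


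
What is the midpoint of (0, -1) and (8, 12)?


Midpoint = ((0+8)/2, (-1+12)/2) = (4, 5.5)

(4, 5.5)


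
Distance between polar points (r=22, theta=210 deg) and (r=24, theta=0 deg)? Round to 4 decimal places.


d = sqrt(r1^2 + r2^2 - 2*r1*r2*cos(t2-t1))
d = sqrt(22^2 + 24^2 - 2*22*24*cos(0-210)) = 44.4356

44.4356


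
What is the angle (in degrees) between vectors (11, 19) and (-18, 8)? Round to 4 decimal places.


dot = 11*-18 + 19*8 = -46
|u| = 21.9545, |v| = 19.6977
cos(angle) = -0.1064
angle = 96.1061 degrees

96.1061 degrees


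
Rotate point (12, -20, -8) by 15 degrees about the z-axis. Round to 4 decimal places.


x' = 12*cos(15) - -20*sin(15) = 16.7675
y' = 12*sin(15) + -20*cos(15) = -16.2127
z' = -8

(16.7675, -16.2127, -8)


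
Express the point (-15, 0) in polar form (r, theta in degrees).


r = sqrt((-15)^2 + 0^2) = 15
theta = atan2(0, -15) = 180 degrees

r = 15, theta = 180 degrees


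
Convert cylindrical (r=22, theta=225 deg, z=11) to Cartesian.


x = 22 * cos(225) = -15.5563
y = 22 * sin(225) = -15.5563
z = 11

(-15.5563, -15.5563, 11)


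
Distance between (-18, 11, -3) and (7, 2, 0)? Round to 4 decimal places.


d = sqrt((7--18)^2 + (2-11)^2 + (0--3)^2) = 26.7395

26.7395


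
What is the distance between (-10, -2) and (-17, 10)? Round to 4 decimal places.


d = sqrt((-17--10)^2 + (10--2)^2) = 13.8924

13.8924


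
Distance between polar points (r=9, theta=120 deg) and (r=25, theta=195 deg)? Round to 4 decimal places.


d = sqrt(r1^2 + r2^2 - 2*r1*r2*cos(t2-t1))
d = sqrt(9^2 + 25^2 - 2*9*25*cos(195-120)) = 24.2803

24.2803


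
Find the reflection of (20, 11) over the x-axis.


Reflection across x-axis: (x, y) -> (x, -y)
(20, 11) -> (20, -11)

(20, -11)


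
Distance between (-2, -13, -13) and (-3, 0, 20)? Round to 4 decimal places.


d = sqrt((-3--2)^2 + (0--13)^2 + (20--13)^2) = 35.4824

35.4824


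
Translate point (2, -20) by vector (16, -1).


Translation: (x+dx, y+dy) = (2+16, -20+-1) = (18, -21)

(18, -21)


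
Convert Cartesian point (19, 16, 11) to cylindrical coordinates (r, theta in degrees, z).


r = sqrt(19^2 + 16^2) = 24.8395
theta = atan2(16, 19) = 40.1009 deg
z = 11

r = 24.8395, theta = 40.1009 deg, z = 11


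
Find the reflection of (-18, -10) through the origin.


Reflection through origin: (x, y) -> (-x, -y)
(-18, -10) -> (18, 10)

(18, 10)


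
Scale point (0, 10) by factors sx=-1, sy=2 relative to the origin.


Scaling: (x*sx, y*sy) = (0*-1, 10*2) = (0, 20)

(0, 20)


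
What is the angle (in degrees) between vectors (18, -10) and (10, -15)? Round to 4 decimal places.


dot = 18*10 + -10*-15 = 330
|u| = 20.5913, |v| = 18.0278
cos(angle) = 0.889
angle = 27.2553 degrees

27.2553 degrees


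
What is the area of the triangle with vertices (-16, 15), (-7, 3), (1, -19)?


Area = |x1(y2-y3) + x2(y3-y1) + x3(y1-y2)| / 2
= |-16*(3--19) + -7*(-19-15) + 1*(15-3)| / 2
= 51

51


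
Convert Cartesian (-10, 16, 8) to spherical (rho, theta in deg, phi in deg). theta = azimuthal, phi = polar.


rho = sqrt((-10)^2 + 16^2 + 8^2) = 20.4939
theta = atan2(16, -10) = 122.0054 deg
phi = acos(8/20.4939) = 67.0231 deg

rho = 20.4939, theta = 122.0054 deg, phi = 67.0231 deg


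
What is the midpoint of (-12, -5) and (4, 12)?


Midpoint = ((-12+4)/2, (-5+12)/2) = (-4, 3.5)

(-4, 3.5)


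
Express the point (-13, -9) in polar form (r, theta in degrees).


r = sqrt((-13)^2 + (-9)^2) = 15.8114
theta = atan2(-9, -13) = 214.6952 degrees

r = 15.8114, theta = 214.6952 degrees


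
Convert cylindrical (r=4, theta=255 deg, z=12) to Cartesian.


x = 4 * cos(255) = -1.0353
y = 4 * sin(255) = -3.8637
z = 12

(-1.0353, -3.8637, 12)


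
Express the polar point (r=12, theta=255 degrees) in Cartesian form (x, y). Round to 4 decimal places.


x = 12 * cos(255) = -3.1058
y = 12 * sin(255) = -11.5911

(-3.1058, -11.5911)


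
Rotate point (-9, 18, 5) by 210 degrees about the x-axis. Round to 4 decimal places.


x' = -9
y' = 18*cos(210) - 5*sin(210) = -13.0885
z' = 18*sin(210) + 5*cos(210) = -13.3301

(-9, -13.0885, -13.3301)


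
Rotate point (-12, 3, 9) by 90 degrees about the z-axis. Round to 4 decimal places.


x' = -12*cos(90) - 3*sin(90) = -3
y' = -12*sin(90) + 3*cos(90) = -12
z' = 9

(-3, -12, 9)


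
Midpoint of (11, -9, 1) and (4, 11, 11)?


Midpoint = ((11+4)/2, (-9+11)/2, (1+11)/2) = (7.5, 1, 6)

(7.5, 1, 6)


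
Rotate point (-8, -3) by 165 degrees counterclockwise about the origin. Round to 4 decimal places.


x' = -8*cos(165) - -3*sin(165) = 8.5039
y' = -8*sin(165) + -3*cos(165) = 0.8272

(8.5039, 0.8272)


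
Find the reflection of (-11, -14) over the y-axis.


Reflection across y-axis: (x, y) -> (-x, y)
(-11, -14) -> (11, -14)

(11, -14)


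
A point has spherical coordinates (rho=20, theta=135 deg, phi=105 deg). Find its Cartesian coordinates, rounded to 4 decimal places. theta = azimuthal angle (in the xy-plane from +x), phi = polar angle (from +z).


x = 20 * sin(105) * cos(135) = -13.6603
y = 20 * sin(105) * sin(135) = 13.6603
z = 20 * cos(105) = -5.1764

(-13.6603, 13.6603, -5.1764)


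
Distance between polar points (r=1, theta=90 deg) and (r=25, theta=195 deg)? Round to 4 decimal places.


d = sqrt(r1^2 + r2^2 - 2*r1*r2*cos(t2-t1))
d = sqrt(1^2 + 25^2 - 2*1*25*cos(195-90)) = 25.2773

25.2773


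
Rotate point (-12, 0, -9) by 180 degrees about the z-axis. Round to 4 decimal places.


x' = -12*cos(180) - 0*sin(180) = 12
y' = -12*sin(180) + 0*cos(180) = 0
z' = -9

(12, 0, -9)


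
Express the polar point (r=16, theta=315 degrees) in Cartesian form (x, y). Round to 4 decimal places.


x = 16 * cos(315) = 11.3137
y = 16 * sin(315) = -11.3137

(11.3137, -11.3137)


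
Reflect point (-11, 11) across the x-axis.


Reflection across x-axis: (x, y) -> (x, -y)
(-11, 11) -> (-11, -11)

(-11, -11)


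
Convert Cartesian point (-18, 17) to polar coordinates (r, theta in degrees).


r = sqrt((-18)^2 + 17^2) = 24.7588
theta = atan2(17, -18) = 136.6366 degrees

r = 24.7588, theta = 136.6366 degrees


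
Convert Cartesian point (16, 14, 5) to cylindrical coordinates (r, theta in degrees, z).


r = sqrt(16^2 + 14^2) = 21.2603
theta = atan2(14, 16) = 41.1859 deg
z = 5

r = 21.2603, theta = 41.1859 deg, z = 5


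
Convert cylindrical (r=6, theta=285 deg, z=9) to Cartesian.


x = 6 * cos(285) = 1.5529
y = 6 * sin(285) = -5.7956
z = 9

(1.5529, -5.7956, 9)


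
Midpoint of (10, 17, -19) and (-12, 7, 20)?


Midpoint = ((10+-12)/2, (17+7)/2, (-19+20)/2) = (-1, 12, 0.5)

(-1, 12, 0.5)


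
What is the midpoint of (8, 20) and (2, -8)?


Midpoint = ((8+2)/2, (20+-8)/2) = (5, 6)

(5, 6)


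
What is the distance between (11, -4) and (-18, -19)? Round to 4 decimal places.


d = sqrt((-18-11)^2 + (-19--4)^2) = 32.6497

32.6497


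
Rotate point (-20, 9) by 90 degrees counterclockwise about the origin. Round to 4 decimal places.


x' = -20*cos(90) - 9*sin(90) = -9
y' = -20*sin(90) + 9*cos(90) = -20

(-9, -20)


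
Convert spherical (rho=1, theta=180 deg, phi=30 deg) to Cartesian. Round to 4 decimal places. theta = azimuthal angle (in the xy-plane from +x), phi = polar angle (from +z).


x = 1 * sin(30) * cos(180) = -0.5
y = 1 * sin(30) * sin(180) = 0
z = 1 * cos(30) = 0.866

(-0.5, 0, 0.866)


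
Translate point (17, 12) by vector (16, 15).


Translation: (x+dx, y+dy) = (17+16, 12+15) = (33, 27)

(33, 27)


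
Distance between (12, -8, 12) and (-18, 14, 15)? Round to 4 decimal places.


d = sqrt((-18-12)^2 + (14--8)^2 + (15-12)^2) = 37.3229

37.3229


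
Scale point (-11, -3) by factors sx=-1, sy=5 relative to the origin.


Scaling: (x*sx, y*sy) = (-11*-1, -3*5) = (11, -15)

(11, -15)


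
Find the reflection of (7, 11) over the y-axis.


Reflection across y-axis: (x, y) -> (-x, y)
(7, 11) -> (-7, 11)

(-7, 11)


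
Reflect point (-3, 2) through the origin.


Reflection through origin: (x, y) -> (-x, -y)
(-3, 2) -> (3, -2)

(3, -2)


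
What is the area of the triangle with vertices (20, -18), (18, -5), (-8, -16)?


Area = |x1(y2-y3) + x2(y3-y1) + x3(y1-y2)| / 2
= |20*(-5--16) + 18*(-16--18) + -8*(-18--5)| / 2
= 180

180


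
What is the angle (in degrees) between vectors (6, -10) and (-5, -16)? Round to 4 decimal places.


dot = 6*-5 + -10*-16 = 130
|u| = 11.6619, |v| = 16.7631
cos(angle) = 0.665
angle = 48.3178 degrees

48.3178 degrees


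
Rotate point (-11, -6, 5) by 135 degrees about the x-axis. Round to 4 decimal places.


x' = -11
y' = -6*cos(135) - 5*sin(135) = 0.7071
z' = -6*sin(135) + 5*cos(135) = -7.7782

(-11, 0.7071, -7.7782)


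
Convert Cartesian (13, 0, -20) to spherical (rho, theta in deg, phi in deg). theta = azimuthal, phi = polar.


rho = sqrt(13^2 + 0^2 + (-20)^2) = 23.8537
theta = atan2(0, 13) = 0 deg
phi = acos(-20/23.8537) = 146.9761 deg

rho = 23.8537, theta = 0 deg, phi = 146.9761 deg


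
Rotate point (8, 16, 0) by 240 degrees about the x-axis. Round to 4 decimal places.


x' = 8
y' = 16*cos(240) - 0*sin(240) = -8
z' = 16*sin(240) + 0*cos(240) = -13.8564

(8, -8, -13.8564)


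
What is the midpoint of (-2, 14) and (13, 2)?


Midpoint = ((-2+13)/2, (14+2)/2) = (5.5, 8)

(5.5, 8)


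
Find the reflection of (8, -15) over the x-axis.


Reflection across x-axis: (x, y) -> (x, -y)
(8, -15) -> (8, 15)

(8, 15)


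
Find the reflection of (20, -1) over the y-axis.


Reflection across y-axis: (x, y) -> (-x, y)
(20, -1) -> (-20, -1)

(-20, -1)


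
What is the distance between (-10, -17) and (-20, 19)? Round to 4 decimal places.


d = sqrt((-20--10)^2 + (19--17)^2) = 37.3631

37.3631


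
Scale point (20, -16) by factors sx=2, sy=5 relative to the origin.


Scaling: (x*sx, y*sy) = (20*2, -16*5) = (40, -80)

(40, -80)


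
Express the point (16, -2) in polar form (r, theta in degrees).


r = sqrt(16^2 + (-2)^2) = 16.1245
theta = atan2(-2, 16) = 352.875 degrees

r = 16.1245, theta = 352.875 degrees


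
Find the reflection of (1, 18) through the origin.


Reflection through origin: (x, y) -> (-x, -y)
(1, 18) -> (-1, -18)

(-1, -18)


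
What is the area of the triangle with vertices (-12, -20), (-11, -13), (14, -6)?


Area = |x1(y2-y3) + x2(y3-y1) + x3(y1-y2)| / 2
= |-12*(-13--6) + -11*(-6--20) + 14*(-20--13)| / 2
= 84

84


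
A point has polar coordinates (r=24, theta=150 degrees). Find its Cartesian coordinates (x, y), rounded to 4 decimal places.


x = 24 * cos(150) = -20.7846
y = 24 * sin(150) = 12

(-20.7846, 12)


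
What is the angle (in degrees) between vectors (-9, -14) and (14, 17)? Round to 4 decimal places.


dot = -9*14 + -14*17 = -364
|u| = 16.6433, |v| = 22.0227
cos(angle) = -0.9931
angle = 173.2628 degrees

173.2628 degrees


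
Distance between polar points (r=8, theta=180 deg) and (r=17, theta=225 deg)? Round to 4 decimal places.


d = sqrt(r1^2 + r2^2 - 2*r1*r2*cos(t2-t1))
d = sqrt(8^2 + 17^2 - 2*8*17*cos(225-180)) = 12.6754

12.6754


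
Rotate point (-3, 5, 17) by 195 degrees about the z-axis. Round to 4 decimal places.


x' = -3*cos(195) - 5*sin(195) = 4.1919
y' = -3*sin(195) + 5*cos(195) = -4.0532
z' = 17

(4.1919, -4.0532, 17)


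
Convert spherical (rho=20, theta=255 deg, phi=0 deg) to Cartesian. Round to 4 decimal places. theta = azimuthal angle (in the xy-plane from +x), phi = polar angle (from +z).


x = 20 * sin(0) * cos(255) = 0
y = 20 * sin(0) * sin(255) = 0
z = 20 * cos(0) = 20

(0, 0, 20)


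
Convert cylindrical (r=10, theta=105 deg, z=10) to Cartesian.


x = 10 * cos(105) = -2.5882
y = 10 * sin(105) = 9.6593
z = 10

(-2.5882, 9.6593, 10)


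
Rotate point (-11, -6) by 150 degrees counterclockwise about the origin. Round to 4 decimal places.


x' = -11*cos(150) - -6*sin(150) = 12.5263
y' = -11*sin(150) + -6*cos(150) = -0.3038

(12.5263, -0.3038)


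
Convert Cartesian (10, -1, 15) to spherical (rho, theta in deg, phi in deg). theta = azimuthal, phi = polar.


rho = sqrt(10^2 + (-1)^2 + 15^2) = 18.0555
theta = atan2(-1, 10) = 354.2894 deg
phi = acos(15/18.0555) = 33.8218 deg

rho = 18.0555, theta = 354.2894 deg, phi = 33.8218 deg


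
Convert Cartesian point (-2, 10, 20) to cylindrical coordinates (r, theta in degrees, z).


r = sqrt((-2)^2 + 10^2) = 10.198
theta = atan2(10, -2) = 101.3099 deg
z = 20

r = 10.198, theta = 101.3099 deg, z = 20


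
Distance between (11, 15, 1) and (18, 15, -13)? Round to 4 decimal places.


d = sqrt((18-11)^2 + (15-15)^2 + (-13-1)^2) = 15.6525

15.6525


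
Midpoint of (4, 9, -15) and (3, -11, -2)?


Midpoint = ((4+3)/2, (9+-11)/2, (-15+-2)/2) = (3.5, -1, -8.5)

(3.5, -1, -8.5)


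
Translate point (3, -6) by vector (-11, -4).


Translation: (x+dx, y+dy) = (3+-11, -6+-4) = (-8, -10)

(-8, -10)


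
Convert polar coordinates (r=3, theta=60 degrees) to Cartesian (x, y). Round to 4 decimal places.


x = 3 * cos(60) = 1.5
y = 3 * sin(60) = 2.5981

(1.5, 2.5981)


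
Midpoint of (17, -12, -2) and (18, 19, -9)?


Midpoint = ((17+18)/2, (-12+19)/2, (-2+-9)/2) = (17.5, 3.5, -5.5)

(17.5, 3.5, -5.5)


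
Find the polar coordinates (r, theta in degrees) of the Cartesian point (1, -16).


r = sqrt(1^2 + (-16)^2) = 16.0312
theta = atan2(-16, 1) = 273.5763 degrees

r = 16.0312, theta = 273.5763 degrees


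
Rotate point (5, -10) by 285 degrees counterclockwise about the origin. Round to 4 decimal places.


x' = 5*cos(285) - -10*sin(285) = -8.3652
y' = 5*sin(285) + -10*cos(285) = -7.4178

(-8.3652, -7.4178)


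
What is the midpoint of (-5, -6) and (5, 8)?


Midpoint = ((-5+5)/2, (-6+8)/2) = (0, 1)

(0, 1)


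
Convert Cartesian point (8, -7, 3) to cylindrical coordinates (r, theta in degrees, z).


r = sqrt(8^2 + (-7)^2) = 10.6301
theta = atan2(-7, 8) = 318.8141 deg
z = 3

r = 10.6301, theta = 318.8141 deg, z = 3


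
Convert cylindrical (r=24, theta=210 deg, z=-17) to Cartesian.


x = 24 * cos(210) = -20.7846
y = 24 * sin(210) = -12
z = -17

(-20.7846, -12, -17)


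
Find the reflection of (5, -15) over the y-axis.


Reflection across y-axis: (x, y) -> (-x, y)
(5, -15) -> (-5, -15)

(-5, -15)


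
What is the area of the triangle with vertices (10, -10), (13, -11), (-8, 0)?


Area = |x1(y2-y3) + x2(y3-y1) + x3(y1-y2)| / 2
= |10*(-11-0) + 13*(0--10) + -8*(-10--11)| / 2
= 6

6


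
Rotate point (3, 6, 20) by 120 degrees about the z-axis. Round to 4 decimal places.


x' = 3*cos(120) - 6*sin(120) = -6.6962
y' = 3*sin(120) + 6*cos(120) = -0.4019
z' = 20

(-6.6962, -0.4019, 20)


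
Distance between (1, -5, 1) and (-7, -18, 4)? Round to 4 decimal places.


d = sqrt((-7-1)^2 + (-18--5)^2 + (4-1)^2) = 15.5563

15.5563


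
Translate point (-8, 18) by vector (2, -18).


Translation: (x+dx, y+dy) = (-8+2, 18+-18) = (-6, 0)

(-6, 0)


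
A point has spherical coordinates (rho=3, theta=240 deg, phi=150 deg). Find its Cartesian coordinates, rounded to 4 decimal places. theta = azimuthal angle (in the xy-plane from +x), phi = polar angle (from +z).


x = 3 * sin(150) * cos(240) = -0.75
y = 3 * sin(150) * sin(240) = -1.299
z = 3 * cos(150) = -2.5981

(-0.75, -1.299, -2.5981)


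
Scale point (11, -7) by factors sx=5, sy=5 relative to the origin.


Scaling: (x*sx, y*sy) = (11*5, -7*5) = (55, -35)

(55, -35)


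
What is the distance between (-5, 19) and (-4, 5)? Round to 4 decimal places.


d = sqrt((-4--5)^2 + (5-19)^2) = 14.0357

14.0357


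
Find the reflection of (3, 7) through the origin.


Reflection through origin: (x, y) -> (-x, -y)
(3, 7) -> (-3, -7)

(-3, -7)


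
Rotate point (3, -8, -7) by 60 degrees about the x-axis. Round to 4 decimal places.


x' = 3
y' = -8*cos(60) - -7*sin(60) = 2.0622
z' = -8*sin(60) + -7*cos(60) = -10.4282

(3, 2.0622, -10.4282)


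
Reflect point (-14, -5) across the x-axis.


Reflection across x-axis: (x, y) -> (x, -y)
(-14, -5) -> (-14, 5)

(-14, 5)


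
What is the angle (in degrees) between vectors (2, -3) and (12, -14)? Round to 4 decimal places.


dot = 2*12 + -3*-14 = 66
|u| = 3.6056, |v| = 18.4391
cos(angle) = 0.9927
angle = 6.9112 degrees

6.9112 degrees


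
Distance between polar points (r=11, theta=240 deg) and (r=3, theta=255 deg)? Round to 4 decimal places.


d = sqrt(r1^2 + r2^2 - 2*r1*r2*cos(t2-t1))
d = sqrt(11^2 + 3^2 - 2*11*3*cos(255-240)) = 8.1393

8.1393


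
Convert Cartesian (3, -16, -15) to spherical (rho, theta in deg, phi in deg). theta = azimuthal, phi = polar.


rho = sqrt(3^2 + (-16)^2 + (-15)^2) = 22.1359
theta = atan2(-16, 3) = 280.6197 deg
phi = acos(-15/22.1359) = 132.6588 deg

rho = 22.1359, theta = 280.6197 deg, phi = 132.6588 deg


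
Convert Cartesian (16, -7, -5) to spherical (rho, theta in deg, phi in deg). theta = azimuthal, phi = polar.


rho = sqrt(16^2 + (-7)^2 + (-5)^2) = 18.1659
theta = atan2(-7, 16) = 336.3706 deg
phi = acos(-5/18.1659) = 105.9764 deg

rho = 18.1659, theta = 336.3706 deg, phi = 105.9764 deg


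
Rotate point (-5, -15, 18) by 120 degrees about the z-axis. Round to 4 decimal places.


x' = -5*cos(120) - -15*sin(120) = 15.4904
y' = -5*sin(120) + -15*cos(120) = 3.1699
z' = 18

(15.4904, 3.1699, 18)


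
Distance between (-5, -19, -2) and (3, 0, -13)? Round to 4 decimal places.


d = sqrt((3--5)^2 + (0--19)^2 + (-13--2)^2) = 23.3666

23.3666


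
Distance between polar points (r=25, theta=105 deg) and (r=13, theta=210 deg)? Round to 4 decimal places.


d = sqrt(r1^2 + r2^2 - 2*r1*r2*cos(t2-t1))
d = sqrt(25^2 + 13^2 - 2*25*13*cos(210-105)) = 31.0199

31.0199


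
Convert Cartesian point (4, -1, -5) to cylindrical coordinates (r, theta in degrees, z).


r = sqrt(4^2 + (-1)^2) = 4.1231
theta = atan2(-1, 4) = 345.9638 deg
z = -5

r = 4.1231, theta = 345.9638 deg, z = -5


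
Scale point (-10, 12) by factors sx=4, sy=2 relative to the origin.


Scaling: (x*sx, y*sy) = (-10*4, 12*2) = (-40, 24)

(-40, 24)


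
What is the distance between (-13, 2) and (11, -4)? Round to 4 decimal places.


d = sqrt((11--13)^2 + (-4-2)^2) = 24.7386

24.7386


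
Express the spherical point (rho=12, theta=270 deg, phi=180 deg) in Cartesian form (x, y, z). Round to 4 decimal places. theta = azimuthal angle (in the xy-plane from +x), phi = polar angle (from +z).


x = 12 * sin(180) * cos(270) = 0
y = 12 * sin(180) * sin(270) = 0
z = 12 * cos(180) = -12

(0, 0, -12)


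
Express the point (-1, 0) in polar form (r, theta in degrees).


r = sqrt((-1)^2 + 0^2) = 1
theta = atan2(0, -1) = 180 degrees

r = 1, theta = 180 degrees


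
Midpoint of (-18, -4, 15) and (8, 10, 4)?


Midpoint = ((-18+8)/2, (-4+10)/2, (15+4)/2) = (-5, 3, 9.5)

(-5, 3, 9.5)


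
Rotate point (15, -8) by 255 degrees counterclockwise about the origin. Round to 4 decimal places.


x' = 15*cos(255) - -8*sin(255) = -11.6097
y' = 15*sin(255) + -8*cos(255) = -12.4183

(-11.6097, -12.4183)


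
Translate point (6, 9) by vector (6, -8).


Translation: (x+dx, y+dy) = (6+6, 9+-8) = (12, 1)

(12, 1)


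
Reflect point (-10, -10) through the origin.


Reflection through origin: (x, y) -> (-x, -y)
(-10, -10) -> (10, 10)

(10, 10)


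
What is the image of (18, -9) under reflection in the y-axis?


Reflection across y-axis: (x, y) -> (-x, y)
(18, -9) -> (-18, -9)

(-18, -9)


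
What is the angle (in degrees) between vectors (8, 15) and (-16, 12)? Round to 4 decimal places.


dot = 8*-16 + 15*12 = 52
|u| = 17, |v| = 20
cos(angle) = 0.1529
angle = 81.2026 degrees

81.2026 degrees


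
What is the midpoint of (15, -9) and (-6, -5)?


Midpoint = ((15+-6)/2, (-9+-5)/2) = (4.5, -7)

(4.5, -7)


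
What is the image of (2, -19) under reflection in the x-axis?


Reflection across x-axis: (x, y) -> (x, -y)
(2, -19) -> (2, 19)

(2, 19)


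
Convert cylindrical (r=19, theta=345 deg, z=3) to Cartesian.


x = 19 * cos(345) = 18.3526
y = 19 * sin(345) = -4.9176
z = 3

(18.3526, -4.9176, 3)


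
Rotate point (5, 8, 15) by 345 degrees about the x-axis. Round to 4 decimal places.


x' = 5
y' = 8*cos(345) - 15*sin(345) = 11.6097
z' = 8*sin(345) + 15*cos(345) = 12.4183

(5, 11.6097, 12.4183)


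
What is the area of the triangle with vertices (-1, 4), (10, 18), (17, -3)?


Area = |x1(y2-y3) + x2(y3-y1) + x3(y1-y2)| / 2
= |-1*(18--3) + 10*(-3-4) + 17*(4-18)| / 2
= 164.5

164.5


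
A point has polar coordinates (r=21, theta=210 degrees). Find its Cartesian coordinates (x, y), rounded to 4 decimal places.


x = 21 * cos(210) = -18.1865
y = 21 * sin(210) = -10.5

(-18.1865, -10.5)


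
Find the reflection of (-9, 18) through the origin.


Reflection through origin: (x, y) -> (-x, -y)
(-9, 18) -> (9, -18)

(9, -18)


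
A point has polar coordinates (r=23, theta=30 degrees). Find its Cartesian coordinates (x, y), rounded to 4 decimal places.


x = 23 * cos(30) = 19.9186
y = 23 * sin(30) = 11.5

(19.9186, 11.5)


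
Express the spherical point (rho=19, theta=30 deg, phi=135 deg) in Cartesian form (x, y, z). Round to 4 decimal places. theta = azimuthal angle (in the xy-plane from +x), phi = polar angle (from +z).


x = 19 * sin(135) * cos(30) = 11.6351
y = 19 * sin(135) * sin(30) = 6.7175
z = 19 * cos(135) = -13.435

(11.6351, 6.7175, -13.435)


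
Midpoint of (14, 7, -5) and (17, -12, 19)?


Midpoint = ((14+17)/2, (7+-12)/2, (-5+19)/2) = (15.5, -2.5, 7)

(15.5, -2.5, 7)


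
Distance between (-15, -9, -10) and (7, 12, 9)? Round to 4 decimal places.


d = sqrt((7--15)^2 + (12--9)^2 + (9--10)^2) = 35.8608

35.8608


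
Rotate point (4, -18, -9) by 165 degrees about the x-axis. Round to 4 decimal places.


x' = 4
y' = -18*cos(165) - -9*sin(165) = 19.716
z' = -18*sin(165) + -9*cos(165) = 4.0346

(4, 19.716, 4.0346)


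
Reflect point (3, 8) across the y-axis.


Reflection across y-axis: (x, y) -> (-x, y)
(3, 8) -> (-3, 8)

(-3, 8)


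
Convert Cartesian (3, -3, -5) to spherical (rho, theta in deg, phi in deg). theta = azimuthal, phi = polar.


rho = sqrt(3^2 + (-3)^2 + (-5)^2) = 6.5574
theta = atan2(-3, 3) = 315 deg
phi = acos(-5/6.5574) = 139.6845 deg

rho = 6.5574, theta = 315 deg, phi = 139.6845 deg


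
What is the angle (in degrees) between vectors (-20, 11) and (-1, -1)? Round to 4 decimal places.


dot = -20*-1 + 11*-1 = 9
|u| = 22.8254, |v| = 1.4142
cos(angle) = 0.2788
angle = 73.8108 degrees

73.8108 degrees


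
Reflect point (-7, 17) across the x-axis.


Reflection across x-axis: (x, y) -> (x, -y)
(-7, 17) -> (-7, -17)

(-7, -17)


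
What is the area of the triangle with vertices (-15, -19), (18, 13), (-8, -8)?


Area = |x1(y2-y3) + x2(y3-y1) + x3(y1-y2)| / 2
= |-15*(13--8) + 18*(-8--19) + -8*(-19-13)| / 2
= 69.5

69.5


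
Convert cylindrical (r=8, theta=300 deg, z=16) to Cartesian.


x = 8 * cos(300) = 4
y = 8 * sin(300) = -6.9282
z = 16

(4, -6.9282, 16)


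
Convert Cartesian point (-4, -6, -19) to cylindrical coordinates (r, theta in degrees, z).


r = sqrt((-4)^2 + (-6)^2) = 7.2111
theta = atan2(-6, -4) = 236.3099 deg
z = -19

r = 7.2111, theta = 236.3099 deg, z = -19


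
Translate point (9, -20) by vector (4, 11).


Translation: (x+dx, y+dy) = (9+4, -20+11) = (13, -9)

(13, -9)


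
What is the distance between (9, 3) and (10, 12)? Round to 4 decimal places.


d = sqrt((10-9)^2 + (12-3)^2) = 9.0554

9.0554


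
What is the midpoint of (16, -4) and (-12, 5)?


Midpoint = ((16+-12)/2, (-4+5)/2) = (2, 0.5)

(2, 0.5)


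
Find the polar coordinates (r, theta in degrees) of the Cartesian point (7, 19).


r = sqrt(7^2 + 19^2) = 20.2485
theta = atan2(19, 7) = 69.7751 degrees

r = 20.2485, theta = 69.7751 degrees


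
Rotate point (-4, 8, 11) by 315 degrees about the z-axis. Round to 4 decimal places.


x' = -4*cos(315) - 8*sin(315) = 2.8284
y' = -4*sin(315) + 8*cos(315) = 8.4853
z' = 11

(2.8284, 8.4853, 11)


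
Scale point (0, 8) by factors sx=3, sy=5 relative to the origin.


Scaling: (x*sx, y*sy) = (0*3, 8*5) = (0, 40)

(0, 40)


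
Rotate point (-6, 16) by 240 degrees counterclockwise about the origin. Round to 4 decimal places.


x' = -6*cos(240) - 16*sin(240) = 16.8564
y' = -6*sin(240) + 16*cos(240) = -2.8038

(16.8564, -2.8038)


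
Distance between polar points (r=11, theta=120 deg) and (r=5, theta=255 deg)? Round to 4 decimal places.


d = sqrt(r1^2 + r2^2 - 2*r1*r2*cos(t2-t1))
d = sqrt(11^2 + 5^2 - 2*11*5*cos(255-120)) = 14.9593

14.9593


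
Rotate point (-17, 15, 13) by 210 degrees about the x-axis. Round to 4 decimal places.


x' = -17
y' = 15*cos(210) - 13*sin(210) = -6.4904
z' = 15*sin(210) + 13*cos(210) = -18.7583

(-17, -6.4904, -18.7583)


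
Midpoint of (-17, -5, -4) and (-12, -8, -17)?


Midpoint = ((-17+-12)/2, (-5+-8)/2, (-4+-17)/2) = (-14.5, -6.5, -10.5)

(-14.5, -6.5, -10.5)


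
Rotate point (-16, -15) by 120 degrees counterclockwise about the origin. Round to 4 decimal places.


x' = -16*cos(120) - -15*sin(120) = 20.9904
y' = -16*sin(120) + -15*cos(120) = -6.3564

(20.9904, -6.3564)
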